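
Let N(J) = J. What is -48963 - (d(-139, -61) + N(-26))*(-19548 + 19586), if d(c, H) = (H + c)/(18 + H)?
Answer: -2070525/43 ≈ -48152.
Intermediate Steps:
d(c, H) = (H + c)/(18 + H)
-48963 - (d(-139, -61) + N(-26))*(-19548 + 19586) = -48963 - ((-61 - 139)/(18 - 61) - 26)*(-19548 + 19586) = -48963 - (-200/(-43) - 26)*38 = -48963 - (-1/43*(-200) - 26)*38 = -48963 - (200/43 - 26)*38 = -48963 - (-918)*38/43 = -48963 - 1*(-34884/43) = -48963 + 34884/43 = -2070525/43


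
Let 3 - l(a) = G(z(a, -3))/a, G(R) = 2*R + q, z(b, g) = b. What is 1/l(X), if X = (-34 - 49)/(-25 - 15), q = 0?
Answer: 1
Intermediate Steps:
X = 83/40 (X = -83/(-40) = -83*(-1/40) = 83/40 ≈ 2.0750)
G(R) = 2*R (G(R) = 2*R + 0 = 2*R)
l(a) = 1 (l(a) = 3 - 2*a/a = 3 - 1*2 = 3 - 2 = 1)
1/l(X) = 1/1 = 1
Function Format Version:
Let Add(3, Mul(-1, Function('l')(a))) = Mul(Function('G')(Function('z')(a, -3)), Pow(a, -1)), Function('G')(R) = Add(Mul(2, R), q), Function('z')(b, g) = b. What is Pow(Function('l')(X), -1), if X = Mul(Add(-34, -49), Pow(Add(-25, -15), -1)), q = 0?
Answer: 1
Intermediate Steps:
X = Rational(83, 40) (X = Mul(-83, Pow(-40, -1)) = Mul(-83, Rational(-1, 40)) = Rational(83, 40) ≈ 2.0750)
Function('G')(R) = Mul(2, R) (Function('G')(R) = Add(Mul(2, R), 0) = Mul(2, R))
Function('l')(a) = 1 (Function('l')(a) = Add(3, Mul(-1, Mul(Mul(2, a), Pow(a, -1)))) = Add(3, Mul(-1, 2)) = Add(3, -2) = 1)
Pow(Function('l')(X), -1) = Pow(1, -1) = 1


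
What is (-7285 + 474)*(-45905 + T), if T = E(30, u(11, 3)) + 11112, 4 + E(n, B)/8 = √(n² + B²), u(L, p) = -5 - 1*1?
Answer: 237193075 - 326928*√26 ≈ 2.3553e+8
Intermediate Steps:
u(L, p) = -6 (u(L, p) = -5 - 1 = -6)
E(n, B) = -32 + 8*√(B² + n²) (E(n, B) = -32 + 8*√(n² + B²) = -32 + 8*√(B² + n²))
T = 11080 + 48*√26 (T = (-32 + 8*√((-6)² + 30²)) + 11112 = (-32 + 8*√(36 + 900)) + 11112 = (-32 + 8*√936) + 11112 = (-32 + 8*(6*√26)) + 11112 = (-32 + 48*√26) + 11112 = 11080 + 48*√26 ≈ 11325.)
(-7285 + 474)*(-45905 + T) = (-7285 + 474)*(-45905 + (11080 + 48*√26)) = -6811*(-34825 + 48*√26) = 237193075 - 326928*√26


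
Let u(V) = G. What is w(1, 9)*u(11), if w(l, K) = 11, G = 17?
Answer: 187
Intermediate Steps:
u(V) = 17
w(1, 9)*u(11) = 11*17 = 187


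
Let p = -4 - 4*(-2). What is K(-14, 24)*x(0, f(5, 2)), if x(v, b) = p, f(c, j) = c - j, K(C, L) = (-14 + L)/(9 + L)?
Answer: 40/33 ≈ 1.2121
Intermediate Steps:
K(C, L) = (-14 + L)/(9 + L)
p = 4 (p = -4 - 2*(-4) = -4 + 8 = 4)
x(v, b) = 4
K(-14, 24)*x(0, f(5, 2)) = ((-14 + 24)/(9 + 24))*4 = (10/33)*4 = 40/33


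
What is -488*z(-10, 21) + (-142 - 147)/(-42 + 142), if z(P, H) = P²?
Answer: -4880289/100 ≈ -48803.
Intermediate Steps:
-488*z(-10, 21) + (-142 - 147)/(-42 + 142) = -488*(-10)² + (-142 - 147)/(-42 + 142) = -488*100 - 289/100 = -48800 - 289*1/100 = -48800 - 289/100 = -4880289/100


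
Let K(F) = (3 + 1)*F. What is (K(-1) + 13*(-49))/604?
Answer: -641/604 ≈ -1.0613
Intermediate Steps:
K(F) = 4*F
(K(-1) + 13*(-49))/604 = (4*(-1) + 13*(-49))/604 = (-4 - 637)*(1/604) = -641*1/604 = -641/604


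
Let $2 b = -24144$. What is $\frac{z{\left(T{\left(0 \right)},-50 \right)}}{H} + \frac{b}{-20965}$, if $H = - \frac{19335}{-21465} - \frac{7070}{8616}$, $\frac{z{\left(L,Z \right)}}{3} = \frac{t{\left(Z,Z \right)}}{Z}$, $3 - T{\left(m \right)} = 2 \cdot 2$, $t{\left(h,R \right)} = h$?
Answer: $\frac{131233516068}{3455220685} \approx 37.981$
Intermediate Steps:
$b = -12072$ ($b = \frac{1}{2} \left(-24144\right) = -12072$)
$T{\left(m \right)} = -1$ ($T{\left(m \right)} = 3 - 2 \cdot 2 = 3 - 4 = -1$)
$z{\left(L,Z \right)} = 3$ ($z{\left(L,Z \right)} = 3 \frac{Z}{Z} = 3 \cdot 1 = 3$)
$H = \frac{164809}{2054916}$ ($H = \left(-19335\right) \left(- \frac{1}{21465}\right) - \frac{3535}{4308} = \frac{1289}{1431} - \frac{3535}{4308} = \frac{164809}{2054916} \approx 0.080202$)
$\frac{z{\left(T{\left(0 \right)},-50 \right)}}{H} + \frac{b}{-20965} = \frac{3}{\frac{164809}{2054916}} - \frac{12072}{-20965} = 3 \cdot \frac{2054916}{164809} - - \frac{12072}{20965} = \frac{6164748}{164809} + \frac{12072}{20965} = \frac{131233516068}{3455220685}$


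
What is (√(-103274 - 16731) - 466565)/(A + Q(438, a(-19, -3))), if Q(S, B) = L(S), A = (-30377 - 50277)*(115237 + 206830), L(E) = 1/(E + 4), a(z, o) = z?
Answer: 41244346/2296277676711 - 442*I*√120005/11481388383555 ≈ 1.7961e-5 - 1.3336e-8*I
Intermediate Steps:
L(E) = 1/(4 + E)
A = -25975991818 (A = -80654*322067 = -25975991818)
Q(S, B) = 1/(4 + S)
(√(-103274 - 16731) - 466565)/(A + Q(438, a(-19, -3))) = (√(-103274 - 16731) - 466565)/(-25975991818 + 1/(4 + 438)) = (√(-120005) - 466565)/(-25975991818 + 1/442) = (I*√120005 - 466565)/(-25975991818 + 1/442) = (-466565 + I*√120005)/(-11481388383555/442) = (-466565 + I*√120005)*(-442/11481388383555) = 41244346/2296277676711 - 442*I*√120005/11481388383555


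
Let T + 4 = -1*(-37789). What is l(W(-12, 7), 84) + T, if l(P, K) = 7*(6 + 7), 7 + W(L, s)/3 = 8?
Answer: 37876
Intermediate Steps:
W(L, s) = 3 (W(L, s) = -21 + 3*8 = -21 + 24 = 3)
l(P, K) = 91 (l(P, K) = 7*13 = 91)
T = 37785 (T = -4 - 1*(-37789) = -4 + 37789 = 37785)
l(W(-12, 7), 84) + T = 91 + 37785 = 37876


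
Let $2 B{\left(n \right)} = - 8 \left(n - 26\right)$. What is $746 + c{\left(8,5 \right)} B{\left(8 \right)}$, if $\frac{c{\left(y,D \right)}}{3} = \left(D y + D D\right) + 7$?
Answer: $16298$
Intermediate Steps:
$c{\left(y,D \right)} = 21 + 3 D^{2} + 3 D y$ ($c{\left(y,D \right)} = 3 \left(\left(D y + D D\right) + 7\right) = 3 \left(\left(D y + D^{2}\right) + 7\right) = 3 \left(\left(D^{2} + D y\right) + 7\right) = 3 \left(7 + D^{2} + D y\right) = 21 + 3 D^{2} + 3 D y$)
$B{\left(n \right)} = 104 - 4 n$ ($B{\left(n \right)} = \frac{\left(-8\right) \left(n - 26\right)}{2} = \frac{\left(-8\right) \left(-26 + n\right)}{2} = \frac{208 - 8 n}{2} = 104 - 4 n$)
$746 + c{\left(8,5 \right)} B{\left(8 \right)} = 746 + \left(21 + 3 \cdot 5^{2} + 3 \cdot 5 \cdot 8\right) \left(104 - 32\right) = 746 + \left(21 + 3 \cdot 25 + 120\right) \left(104 - 32\right) = 746 + \left(21 + 75 + 120\right) 72 = 746 + 216 \cdot 72 = 746 + 15552 = 16298$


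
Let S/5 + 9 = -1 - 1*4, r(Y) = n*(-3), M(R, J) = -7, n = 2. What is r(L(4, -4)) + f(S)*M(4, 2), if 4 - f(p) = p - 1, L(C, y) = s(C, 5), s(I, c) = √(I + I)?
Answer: -531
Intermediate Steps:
s(I, c) = √2*√I (s(I, c) = √(2*I) = √2*√I)
L(C, y) = √2*√C
r(Y) = -6 (r(Y) = 2*(-3) = -6)
S = -70 (S = -45 + 5*(-1 - 1*4) = -45 + 5*(-1 - 4) = -45 + 5*(-5) = -45 - 25 = -70)
f(p) = 5 - p (f(p) = 4 - (p - 1) = 4 - (-1 + p) = 4 + (1 - p) = 5 - p)
r(L(4, -4)) + f(S)*M(4, 2) = -6 + (5 - 1*(-70))*(-7) = -6 + (5 + 70)*(-7) = -6 + 75*(-7) = -6 - 525 = -531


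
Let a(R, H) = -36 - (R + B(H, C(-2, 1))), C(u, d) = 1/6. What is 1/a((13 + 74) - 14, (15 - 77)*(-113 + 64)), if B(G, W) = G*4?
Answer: -1/12261 ≈ -8.1559e-5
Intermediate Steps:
C(u, d) = ⅙
B(G, W) = 4*G
a(R, H) = -36 - R - 4*H (a(R, H) = -36 - (R + 4*H) = -36 + (-R - 4*H) = -36 - R - 4*H)
1/a((13 + 74) - 14, (15 - 77)*(-113 + 64)) = 1/(-36 - ((13 + 74) - 14) - 4*(15 - 77)*(-113 + 64)) = 1/(-36 - (87 - 14) - (-248)*(-49)) = 1/(-36 - 1*73 - 4*3038) = 1/(-36 - 73 - 12152) = 1/(-12261) = -1/12261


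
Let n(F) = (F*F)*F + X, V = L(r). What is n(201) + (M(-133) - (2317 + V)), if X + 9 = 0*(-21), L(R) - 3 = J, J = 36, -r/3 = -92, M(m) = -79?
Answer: 8118157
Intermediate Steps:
r = 276 (r = -3*(-92) = 276)
L(R) = 39 (L(R) = 3 + 36 = 39)
X = -9 (X = -9 + 0*(-21) = -9 + 0 = -9)
V = 39
n(F) = -9 + F³ (n(F) = (F*F)*F - 9 = F²*F - 9 = F³ - 9 = -9 + F³)
n(201) + (M(-133) - (2317 + V)) = (-9 + 201³) + (-79 - (2317 + 39)) = (-9 + 8120601) + (-79 - 1*2356) = 8120592 + (-79 - 2356) = 8120592 - 2435 = 8118157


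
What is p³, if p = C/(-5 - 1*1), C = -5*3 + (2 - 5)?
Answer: 27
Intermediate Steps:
C = -18 (C = -15 - 3 = -18)
p = 3 (p = -18/(-5 - 1*1) = -18/(-5 - 1) = -18/(-6) = -18*(-⅙) = 3)
p³ = 3³ = 27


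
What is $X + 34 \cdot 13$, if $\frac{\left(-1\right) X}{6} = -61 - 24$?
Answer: $952$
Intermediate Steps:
$X = 510$ ($X = - 6 \left(-61 - 24\right) = \left(-6\right) \left(-85\right) = 510$)
$X + 34 \cdot 13 = 510 + 34 \cdot 13 = 510 + 442 = 952$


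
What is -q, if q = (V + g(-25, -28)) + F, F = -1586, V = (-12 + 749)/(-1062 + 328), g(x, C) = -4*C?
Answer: 1082653/734 ≈ 1475.0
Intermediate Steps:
V = -737/734 (V = 737/(-734) = 737*(-1/734) = -737/734 ≈ -1.0041)
q = -1082653/734 (q = (-737/734 - 4*(-28)) - 1586 = (-737/734 + 112) - 1586 = 81471/734 - 1586 = -1082653/734 ≈ -1475.0)
-q = -1*(-1082653/734) = 1082653/734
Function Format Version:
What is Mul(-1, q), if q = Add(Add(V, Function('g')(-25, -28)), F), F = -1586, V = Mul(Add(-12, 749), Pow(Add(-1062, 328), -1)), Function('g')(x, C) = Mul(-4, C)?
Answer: Rational(1082653, 734) ≈ 1475.0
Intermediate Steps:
V = Rational(-737, 734) (V = Mul(737, Pow(-734, -1)) = Mul(737, Rational(-1, 734)) = Rational(-737, 734) ≈ -1.0041)
q = Rational(-1082653, 734) (q = Add(Add(Rational(-737, 734), Mul(-4, -28)), -1586) = Add(Add(Rational(-737, 734), 112), -1586) = Add(Rational(81471, 734), -1586) = Rational(-1082653, 734) ≈ -1475.0)
Mul(-1, q) = Mul(-1, Rational(-1082653, 734)) = Rational(1082653, 734)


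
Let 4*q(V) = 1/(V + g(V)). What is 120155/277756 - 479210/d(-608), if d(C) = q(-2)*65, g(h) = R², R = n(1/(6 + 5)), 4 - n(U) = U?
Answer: -171117609864441/436910188 ≈ -3.9165e+5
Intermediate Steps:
n(U) = 4 - U
R = 43/11 (R = 4 - 1/(6 + 5) = 4 - 1/11 = 43/11 ≈ 3.9091)
g(h) = 1849/121 (g(h) = (43/11)² = 1849/121)
q(V) = 1/(4*(1849/121 + V)) (q(V) = 1/(4*(V + 1849/121)) = 1/(4*(1849/121 + V)))
d(C) = 7865/6428 (d(C) = (121/(4*(1849 + 121*(-2))))*65 = (121/(4*(1849 - 242)))*65 = ((121/4)/1607)*65 = ((121/4)*(1/1607))*65 = (121/6428)*65 = 7865/6428)
120155/277756 - 479210/d(-608) = 120155/277756 - 479210/7865/6428 = 120155*(1/277756) - 479210*6428/7865 = 120155/277756 - 616072376/1573 = -171117609864441/436910188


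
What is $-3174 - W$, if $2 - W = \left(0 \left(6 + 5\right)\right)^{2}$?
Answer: $-3176$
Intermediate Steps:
$W = 2$ ($W = 2 - \left(0 \left(6 + 5\right)\right)^{2} = 2 - \left(0 \cdot 11\right)^{2} = 2 - 0^{2} = 2 - 0 = 2 + 0 = 2$)
$-3174 - W = -3174 - 2 = -3176$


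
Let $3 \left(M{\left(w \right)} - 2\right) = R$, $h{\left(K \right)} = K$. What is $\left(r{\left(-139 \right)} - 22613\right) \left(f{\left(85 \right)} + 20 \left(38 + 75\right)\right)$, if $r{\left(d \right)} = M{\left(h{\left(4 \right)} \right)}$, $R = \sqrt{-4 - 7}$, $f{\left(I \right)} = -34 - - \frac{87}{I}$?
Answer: $- \frac{4280194467}{85} + \frac{63099 i \sqrt{11}}{85} \approx -5.0355 \cdot 10^{7} + 2462.1 i$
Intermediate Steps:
$f{\left(I \right)} = -34 + \frac{87}{I}$
$R = i \sqrt{11}$ ($R = \sqrt{-11} = i \sqrt{11} \approx 3.3166 i$)
$M{\left(w \right)} = 2 + \frac{i \sqrt{11}}{3}$
$r{\left(d \right)} = 2 + \frac{i \sqrt{11}}{3}$
$\left(r{\left(-139 \right)} - 22613\right) \left(f{\left(85 \right)} + 20 \left(38 + 75\right)\right) = \left(\left(2 + \frac{i \sqrt{11}}{3}\right) - 22613\right) \left(\left(-34 + \frac{87}{85}\right) + 20 \left(38 + 75\right)\right) = \left(-22611 + \frac{i \sqrt{11}}{3}\right) \left(\left(-34 + 87 \cdot \frac{1}{85}\right) + 20 \cdot 113\right) = \left(-22611 + \frac{i \sqrt{11}}{3}\right) \left(\left(-34 + \frac{87}{85}\right) + 2260\right) = \left(-22611 + \frac{i \sqrt{11}}{3}\right) \left(- \frac{2803}{85} + 2260\right) = \left(-22611 + \frac{i \sqrt{11}}{3}\right) \frac{189297}{85} = - \frac{4280194467}{85} + \frac{63099 i \sqrt{11}}{85}$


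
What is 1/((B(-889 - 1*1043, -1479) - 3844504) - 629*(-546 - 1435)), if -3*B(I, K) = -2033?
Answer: -3/7793332 ≈ -3.8494e-7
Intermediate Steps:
B(I, K) = 2033/3 (B(I, K) = -⅓*(-2033) = 2033/3)
1/((B(-889 - 1*1043, -1479) - 3844504) - 629*(-546 - 1435)) = 1/((2033/3 - 3844504) - 629*(-546 - 1435)) = 1/(-11531479/3 - 629*(-1981)) = 1/(-11531479/3 + 1246049) = 1/(-7793332/3) = -3/7793332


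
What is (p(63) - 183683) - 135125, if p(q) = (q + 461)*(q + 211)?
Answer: -175232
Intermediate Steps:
p(q) = (211 + q)*(461 + q) (p(q) = (461 + q)*(211 + q) = (211 + q)*(461 + q))
(p(63) - 183683) - 135125 = ((97271 + 63**2 + 672*63) - 183683) - 135125 = ((97271 + 3969 + 42336) - 183683) - 135125 = (143576 - 183683) - 135125 = -40107 - 135125 = -175232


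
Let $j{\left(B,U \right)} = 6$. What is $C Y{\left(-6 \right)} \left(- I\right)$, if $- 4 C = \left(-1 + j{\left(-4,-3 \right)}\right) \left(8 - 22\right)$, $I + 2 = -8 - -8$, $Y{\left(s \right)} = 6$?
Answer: $210$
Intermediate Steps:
$I = -2$ ($I = -2 - 0 = -2 + \left(-8 + 8\right) = -2 + 0 = -2$)
$C = \frac{35}{2}$ ($C = - \frac{\left(-1 + 6\right) \left(8 - 22\right)}{4} = - \frac{5 \left(-14\right)}{4} = \left(- \frac{1}{4}\right) \left(-70\right) = \frac{35}{2} \approx 17.5$)
$C Y{\left(-6 \right)} \left(- I\right) = \frac{35}{2} \cdot 6 \left(\left(-1\right) \left(-2\right)\right) = 105 \cdot 2 = 210$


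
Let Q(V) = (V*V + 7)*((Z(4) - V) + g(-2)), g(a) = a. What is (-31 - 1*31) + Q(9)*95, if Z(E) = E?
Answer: -58582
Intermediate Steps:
Q(V) = (2 - V)*(7 + V²) (Q(V) = (V*V + 7)*((4 - V) - 2) = (V² + 7)*(2 - V) = (7 + V²)*(2 - V) = (2 - V)*(7 + V²))
(-31 - 1*31) + Q(9)*95 = (-31 - 1*31) + (14 - 1*9³ - 7*9 + 2*9²)*95 = (-31 - 31) + (14 - 1*729 - 63 + 2*81)*95 = -62 + (14 - 729 - 63 + 162)*95 = -62 - 616*95 = -62 - 58520 = -58582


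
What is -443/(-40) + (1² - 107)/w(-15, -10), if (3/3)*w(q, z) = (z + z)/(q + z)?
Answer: -4857/40 ≈ -121.43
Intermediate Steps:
w(q, z) = 2*z/(q + z) (w(q, z) = (z + z)/(q + z) = (2*z)/(q + z) = 2*z/(q + z))
-443/(-40) + (1² - 107)/w(-15, -10) = -443/(-40) + (1² - 107)/((2*(-10)/(-15 - 10))) = -443*(-1/40) + (1 - 107)/((2*(-10)/(-25))) = 443/40 - 106/(2*(-10)*(-1/25)) = 443/40 - 106/⅘ = 443/40 - 106*5/4 = 443/40 - 265/2 = -4857/40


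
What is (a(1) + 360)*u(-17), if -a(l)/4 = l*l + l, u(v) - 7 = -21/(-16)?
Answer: 2926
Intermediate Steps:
u(v) = 133/16 (u(v) = 7 - 21/(-16) = 7 - 21*(-1/16) = 7 + 21/16 = 133/16)
a(l) = -4*l - 4*l² (a(l) = -4*(l*l + l) = -4*(l² + l) = -4*(l + l²) = -4*l - 4*l²)
(a(1) + 360)*u(-17) = (-4*1*(1 + 1) + 360)*(133/16) = (-4*1*2 + 360)*(133/16) = (-8 + 360)*(133/16) = 352*(133/16) = 2926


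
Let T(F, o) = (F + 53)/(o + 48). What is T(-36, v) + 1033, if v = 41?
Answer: 91954/89 ≈ 1033.2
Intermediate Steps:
T(F, o) = (53 + F)/(48 + o)
T(-36, v) + 1033 = (53 - 36)/(48 + 41) + 1033 = 17/89 + 1033 = 91954/89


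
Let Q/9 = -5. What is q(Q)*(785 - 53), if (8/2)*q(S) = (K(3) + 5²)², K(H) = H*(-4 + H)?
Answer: 88572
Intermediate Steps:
Q = -45 (Q = 9*(-5) = -45)
q(S) = 121 (q(S) = (3*(-4 + 3) + 5²)²/4 = (3*(-1) + 25)²/4 = (-3 + 25)²/4 = (¼)*22² = (¼)*484 = 121)
q(Q)*(785 - 53) = 121*(785 - 53) = 121*732 = 88572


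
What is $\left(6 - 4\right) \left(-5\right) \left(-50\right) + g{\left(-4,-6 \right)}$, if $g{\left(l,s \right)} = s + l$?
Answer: $490$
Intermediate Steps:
$g{\left(l,s \right)} = l + s$
$\left(6 - 4\right) \left(-5\right) \left(-50\right) + g{\left(-4,-6 \right)} = \left(6 - 4\right) \left(-5\right) \left(-50\right) - 10 = 2 \left(-5\right) \left(-50\right) - 10 = \left(-10\right) \left(-50\right) - 10 = 500 - 10 = 490$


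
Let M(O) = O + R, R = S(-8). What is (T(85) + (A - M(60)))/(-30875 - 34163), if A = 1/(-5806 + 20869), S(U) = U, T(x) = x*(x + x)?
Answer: -216877075/979667394 ≈ -0.22138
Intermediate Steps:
T(x) = 2*x**2 (T(x) = x*(2*x) = 2*x**2)
R = -8
M(O) = -8 + O (M(O) = O - 8 = -8 + O)
A = 1/15063 ≈ 6.6388e-5
(T(85) + (A - M(60)))/(-30875 - 34163) = (2*85**2 + (1/15063 - (-8 + 60)))/(-30875 - 34163) = (2*7225 + (1/15063 - 1*52))/(-65038) = (14450 + (1/15063 - 52))*(-1/65038) = (14450 - 783275/15063)*(-1/65038) = (216877075/15063)*(-1/65038) = -216877075/979667394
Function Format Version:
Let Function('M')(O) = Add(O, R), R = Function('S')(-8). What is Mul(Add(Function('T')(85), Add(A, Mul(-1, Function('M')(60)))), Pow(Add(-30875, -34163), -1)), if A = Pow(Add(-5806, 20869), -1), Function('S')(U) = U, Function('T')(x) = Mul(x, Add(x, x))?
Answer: Rational(-216877075, 979667394) ≈ -0.22138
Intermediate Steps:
Function('T')(x) = Mul(2, Pow(x, 2)) (Function('T')(x) = Mul(x, Mul(2, x)) = Mul(2, Pow(x, 2)))
R = -8
Function('M')(O) = Add(-8, O) (Function('M')(O) = Add(O, -8) = Add(-8, O))
A = Rational(1, 15063) (A = Pow(15063, -1) = Rational(1, 15063) ≈ 6.6388e-5)
Mul(Add(Function('T')(85), Add(A, Mul(-1, Function('M')(60)))), Pow(Add(-30875, -34163), -1)) = Mul(Add(Mul(2, Pow(85, 2)), Add(Rational(1, 15063), Mul(-1, Add(-8, 60)))), Pow(Add(-30875, -34163), -1)) = Mul(Add(Mul(2, 7225), Add(Rational(1, 15063), Mul(-1, 52))), Pow(-65038, -1)) = Mul(Add(14450, Add(Rational(1, 15063), -52)), Rational(-1, 65038)) = Mul(Add(14450, Rational(-783275, 15063)), Rational(-1, 65038)) = Mul(Rational(216877075, 15063), Rational(-1, 65038)) = Rational(-216877075, 979667394)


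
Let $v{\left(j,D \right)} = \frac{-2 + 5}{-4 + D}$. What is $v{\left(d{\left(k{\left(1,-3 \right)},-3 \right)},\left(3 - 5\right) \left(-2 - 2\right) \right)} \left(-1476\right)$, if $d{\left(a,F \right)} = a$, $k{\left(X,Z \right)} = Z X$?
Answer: $-1107$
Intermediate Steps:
$k{\left(X,Z \right)} = X Z$
$v{\left(j,D \right)} = \frac{3}{-4 + D}$
$v{\left(d{\left(k{\left(1,-3 \right)},-3 \right)},\left(3 - 5\right) \left(-2 - 2\right) \right)} \left(-1476\right) = \frac{3}{-4 + \left(3 - 5\right) \left(-2 - 2\right)} \left(-1476\right) = \frac{3}{-4 - -8} \left(-1476\right) = \frac{3}{-4 + 8} \left(-1476\right) = \frac{3}{4} \left(-1476\right) = -1107$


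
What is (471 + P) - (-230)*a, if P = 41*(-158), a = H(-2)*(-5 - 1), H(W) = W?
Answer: -3247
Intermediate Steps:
a = 12 (a = -2*(-5 - 1) = -2*(-6) = 12)
P = -6478
(471 + P) - (-230)*a = (471 - 6478) - (-230)*12 = -6007 - 230*(-12) = -6007 + 2760 = -3247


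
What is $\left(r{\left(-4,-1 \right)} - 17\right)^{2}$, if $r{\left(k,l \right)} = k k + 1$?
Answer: $0$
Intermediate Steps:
$r{\left(k,l \right)} = 1 + k^{2}$ ($r{\left(k,l \right)} = k^{2} + 1 = 1 + k^{2}$)
$\left(r{\left(-4,-1 \right)} - 17\right)^{2} = \left(\left(1 + \left(-4\right)^{2}\right) - 17\right)^{2} = \left(\left(1 + 16\right) - 17\right)^{2} = \left(17 - 17\right)^{2} = 0^{2} = 0$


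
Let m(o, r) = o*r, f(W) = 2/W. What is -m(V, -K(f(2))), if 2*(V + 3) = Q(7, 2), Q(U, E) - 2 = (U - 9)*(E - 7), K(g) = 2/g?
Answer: 6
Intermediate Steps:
Q(U, E) = 2 + (-9 + U)*(-7 + E) (Q(U, E) = 2 + (U - 9)*(E - 7) = 2 + (-9 + U)*(-7 + E))
V = 3 (V = -3 + (65 - 9*2 - 7*7 + 2*7)/2 = -3 + (65 - 18 - 49 + 14)/2 = -3 + (1/2)*12 = -3 + 6 = 3)
-m(V, -K(f(2))) = -3*(-2/(2/2)) = -3*(-2/(2*(1/2))) = -3*(-2/1) = -3*(-2) = -1*(-6) = 6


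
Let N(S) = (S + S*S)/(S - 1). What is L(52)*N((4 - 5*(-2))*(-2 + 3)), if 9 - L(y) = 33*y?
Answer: -358470/13 ≈ -27575.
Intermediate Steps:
N(S) = (S + S**2)/(-1 + S)
L(y) = 9 - 33*y
L(52)*N((4 - 5*(-2))*(-2 + 3)) = (9 - 33*52)*(((4 - 5*(-2))*(-2 + 3))*(1 + (4 - 5*(-2))*(-2 + 3))/(-1 + (4 - 5*(-2))*(-2 + 3))) = (9 - 1716)*(((4 + 10)*1)*(1 + (4 + 10)*1)/(-1 + (4 + 10)*1)) = -1707*14*1*(1 + 14*1)/(-1 + 14*1) = -23898*(1 + 14)/(-1 + 14) = -23898*15/13 = -1707*210/13 = -358470/13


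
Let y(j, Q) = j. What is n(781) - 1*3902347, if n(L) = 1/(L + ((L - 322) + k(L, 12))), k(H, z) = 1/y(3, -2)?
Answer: -14520633184/3721 ≈ -3.9023e+6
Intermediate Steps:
k(H, z) = ⅓ (k(H, z) = 1/3 = ⅓)
n(L) = 1/(-965/3 + 2*L) (n(L) = 1/(L + ((L - 322) + ⅓)) = 1/(L + ((-322 + L) + ⅓)) = 1/(L + (-965/3 + L)) = 1/(-965/3 + 2*L))
n(781) - 1*3902347 = 3/(-965 + 6*781) - 1*3902347 = 3/(-965 + 4686) - 3902347 = 3/3721 - 3902347 = -14520633184/3721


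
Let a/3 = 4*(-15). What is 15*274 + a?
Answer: 3930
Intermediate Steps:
a = -180 (a = 3*(4*(-15)) = 3*(-60) = -180)
15*274 + a = 15*274 - 180 = 4110 - 180 = 3930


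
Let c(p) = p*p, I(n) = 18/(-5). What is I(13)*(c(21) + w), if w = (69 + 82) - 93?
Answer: -8982/5 ≈ -1796.4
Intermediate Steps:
w = 58 (w = 151 - 93 = 58)
I(n) = -18/5 (I(n) = 18*(-1/5) = -18/5)
c(p) = p**2
I(13)*(c(21) + w) = -18*(21**2 + 58)/5 = -18*(441 + 58)/5 = -18/5*499 = -8982/5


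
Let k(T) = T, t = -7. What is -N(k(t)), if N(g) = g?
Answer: 7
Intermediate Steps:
-N(k(t)) = -1*(-7) = 7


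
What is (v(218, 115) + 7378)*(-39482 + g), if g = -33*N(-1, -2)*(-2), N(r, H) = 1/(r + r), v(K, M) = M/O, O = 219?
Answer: -63852169955/219 ≈ -2.9156e+8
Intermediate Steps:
v(K, M) = M/219
N(r, H) = 1/(2*r)
g = -33 (g = -33/(2*(-1))*(-2) = -33*(-1)/2*(-2) = -33*(-½)*(-2) = (33/2)*(-2) = -33)
(v(218, 115) + 7378)*(-39482 + g) = ((1/219)*115 + 7378)*(-39482 - 33) = (115/219 + 7378)*(-39515) = (1615897/219)*(-39515) = -63852169955/219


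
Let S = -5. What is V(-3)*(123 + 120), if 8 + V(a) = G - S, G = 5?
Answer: 486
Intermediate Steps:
V(a) = 2 (V(a) = -8 + (5 - 1*(-5)) = -8 + (5 + 5) = -8 + 10 = 2)
V(-3)*(123 + 120) = 2*(123 + 120) = 2*243 = 486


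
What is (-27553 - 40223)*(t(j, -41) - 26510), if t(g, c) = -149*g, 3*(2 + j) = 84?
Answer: 2059305984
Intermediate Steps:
j = 26 (j = -2 + (1/3)*84 = -2 + 28 = 26)
(-27553 - 40223)*(t(j, -41) - 26510) = (-27553 - 40223)*(-149*26 - 26510) = -67776*(-3874 - 26510) = -67776*(-30384) = 2059305984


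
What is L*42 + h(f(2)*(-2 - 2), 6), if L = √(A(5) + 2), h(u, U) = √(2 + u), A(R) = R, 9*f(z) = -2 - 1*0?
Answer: 42*√7 + √26/3 ≈ 112.82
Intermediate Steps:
f(z) = -2/9 (f(z) = (-2 - 1*0)/9 = (-2 + 0)/9 = (⅑)*(-2) = -2/9)
L = √7 (L = √(5 + 2) = √7 ≈ 2.6458)
L*42 + h(f(2)*(-2 - 2), 6) = √7*42 + √(2 - 2*(-2 - 2)/9) = 42*√7 + √(2 - 2/9*(-4)) = 42*√7 + √(2 + 8/9) = 42*√7 + √(26/9) = 42*√7 + √26/3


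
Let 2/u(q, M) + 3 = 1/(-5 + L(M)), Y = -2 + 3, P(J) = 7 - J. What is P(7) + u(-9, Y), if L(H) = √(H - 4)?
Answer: -178/283 + 2*I*√3/283 ≈ -0.62897 + 0.012241*I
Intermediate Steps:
L(H) = √(-4 + H)
Y = 1
u(q, M) = 2/(-3 + 1/(-5 + √(-4 + M)))
P(7) + u(-9, Y) = (7 - 1*7) + 2*(5 - √(-4 + 1))/(-16 + 3*√(-4 + 1)) = (7 - 7) + 2*(5 - √(-3))/(-16 + 3*√(-3)) = 0 + 2*(5 - I*√3)/(-16 + 3*(I*√3)) = 0 + 2*(5 - I*√3)/(-16 + 3*I*√3) = 2*(5 - I*√3)/(-16 + 3*I*√3)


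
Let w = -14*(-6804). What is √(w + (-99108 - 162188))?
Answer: 2*I*√41510 ≈ 407.48*I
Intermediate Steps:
w = 95256
√(w + (-99108 - 162188)) = √(95256 + (-99108 - 162188)) = √(95256 - 261296) = √(-166040) = 2*I*√41510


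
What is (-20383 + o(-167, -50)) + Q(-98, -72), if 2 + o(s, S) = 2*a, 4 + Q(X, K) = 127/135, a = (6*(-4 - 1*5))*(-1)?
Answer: -2737808/135 ≈ -20280.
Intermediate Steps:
a = 54 (a = (6*(-4 - 5))*(-1) = (6*(-9))*(-1) = -54*(-1) = 54)
Q(X, K) = -413/135 (Q(X, K) = -4 + 127/135 = -413/135)
o(s, S) = 106 (o(s, S) = -2 + 2*54 = -2 + 108 = 106)
(-20383 + o(-167, -50)) + Q(-98, -72) = (-20383 + 106) - 413/135 = -20277 - 413/135 = -2737808/135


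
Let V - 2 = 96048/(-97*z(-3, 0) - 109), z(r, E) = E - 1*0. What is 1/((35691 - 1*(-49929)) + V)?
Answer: 109/9236750 ≈ 1.1801e-5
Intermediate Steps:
z(r, E) = E (z(r, E) = E + 0 = E)
V = -95830/109 (V = 2 + 96048/(-97*0 - 109) = 2 + 96048/(0 - 109) = 2 + 96048/(-109) = 2 + 96048*(-1/109) = 2 - 96048/109 = -95830/109 ≈ -879.17)
1/((35691 - 1*(-49929)) + V) = 1/((35691 - 1*(-49929)) - 95830/109) = 1/((35691 + 49929) - 95830/109) = 1/(85620 - 95830/109) = 1/(9236750/109) = 109/9236750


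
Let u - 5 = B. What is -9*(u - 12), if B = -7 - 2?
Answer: 144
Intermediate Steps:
B = -9
u = -4 (u = 5 - 9 = -4)
-9*(u - 12) = -9*(-4 - 12) = -9*(-16) = 144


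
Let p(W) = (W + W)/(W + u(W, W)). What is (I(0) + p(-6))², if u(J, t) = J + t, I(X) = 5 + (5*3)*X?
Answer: 289/9 ≈ 32.111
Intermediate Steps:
I(X) = 5 + 15*X
p(W) = ⅔ (p(W) = (W + W)/(W + (W + W)) = (2*W)/(W + 2*W) = (2*W)/((3*W)) = (2*W)*(1/(3*W)) = ⅔)
(I(0) + p(-6))² = ((5 + 15*0) + ⅔)² = ((5 + 0) + ⅔)² = (5 + ⅔)² = (17/3)² = 289/9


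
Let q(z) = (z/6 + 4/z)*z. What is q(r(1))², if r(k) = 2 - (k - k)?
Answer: 196/9 ≈ 21.778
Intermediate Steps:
r(k) = 2 (r(k) = 2 - 1*0 = 2 + 0 = 2)
q(z) = z*(4/z + z/6) (q(z) = (z*(⅙) + 4/z)*z = (z/6 + 4/z)*z = (4/z + z/6)*z = z*(4/z + z/6))
q(r(1))² = (4 + (⅙)*2²)² = (4 + (⅙)*4)² = (4 + ⅔)² = (14/3)² = 196/9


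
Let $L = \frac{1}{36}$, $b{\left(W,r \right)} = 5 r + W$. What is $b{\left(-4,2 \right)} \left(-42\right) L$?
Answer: $-7$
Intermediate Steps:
$b{\left(W,r \right)} = W + 5 r$
$L = \frac{1}{36} \approx 0.027778$
$b{\left(-4,2 \right)} \left(-42\right) L = \left(-4 + 5 \cdot 2\right) \left(-42\right) \frac{1}{36} = \left(-4 + 10\right) \left(-42\right) \frac{1}{36} = 6 \left(-42\right) \frac{1}{36} = \left(-252\right) \frac{1}{36} = -7$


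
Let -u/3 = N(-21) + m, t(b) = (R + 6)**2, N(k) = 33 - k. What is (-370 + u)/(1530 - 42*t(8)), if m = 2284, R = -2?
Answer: -284/33 ≈ -8.6061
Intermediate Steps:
t(b) = 16 (t(b) = (-2 + 6)**2 = 4**2 = 16)
u = -7014 (u = -3*((33 - 1*(-21)) + 2284) = -3*((33 + 21) + 2284) = -3*(54 + 2284) = -3*2338 = -7014)
(-370 + u)/(1530 - 42*t(8)) = (-370 - 7014)/(1530 - 42*16) = -7384/(1530 - 672) = -7384/858 = -7384*1/858 = -284/33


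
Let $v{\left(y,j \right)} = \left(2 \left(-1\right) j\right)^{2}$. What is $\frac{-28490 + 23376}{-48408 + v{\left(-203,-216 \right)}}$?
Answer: $- \frac{2557}{69108} \approx -0.037$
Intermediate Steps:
$v{\left(y,j \right)} = 4 j^{2}$ ($v{\left(y,j \right)} = \left(- 2 j\right)^{2} = 4 j^{2}$)
$\frac{-28490 + 23376}{-48408 + v{\left(-203,-216 \right)}} = \frac{-28490 + 23376}{-48408 + 4 \left(-216\right)^{2}} = - \frac{5114}{-48408 + 4 \cdot 46656} = - \frac{5114}{-48408 + 186624} = - \frac{5114}{138216} = \left(-5114\right) \frac{1}{138216} = - \frac{2557}{69108}$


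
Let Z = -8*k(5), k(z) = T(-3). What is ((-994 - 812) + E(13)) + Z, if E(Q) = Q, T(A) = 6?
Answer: -1841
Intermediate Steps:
k(z) = 6
Z = -48 (Z = -8*6 = -48)
((-994 - 812) + E(13)) + Z = ((-994 - 812) + 13) - 48 = (-1806 + 13) - 48 = -1793 - 48 = -1841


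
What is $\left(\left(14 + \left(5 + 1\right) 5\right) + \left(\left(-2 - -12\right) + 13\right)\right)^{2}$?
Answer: $4489$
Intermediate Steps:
$\left(\left(14 + \left(5 + 1\right) 5\right) + \left(\left(-2 - -12\right) + 13\right)\right)^{2} = \left(\left(14 + 6 \cdot 5\right) + \left(\left(-2 + 12\right) + 13\right)\right)^{2} = \left(\left(14 + 30\right) + \left(10 + 13\right)\right)^{2} = \left(44 + 23\right)^{2} = 67^{2} = 4489$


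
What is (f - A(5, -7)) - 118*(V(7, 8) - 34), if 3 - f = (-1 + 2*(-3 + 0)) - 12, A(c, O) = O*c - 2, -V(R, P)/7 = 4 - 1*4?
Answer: 4071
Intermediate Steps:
V(R, P) = 0 (V(R, P) = -7*(4 - 1*4) = -7*(4 - 4) = -7*0 = 0)
A(c, O) = -2 + O*c
f = 22 (f = 3 - ((-1 + 2*(-3 + 0)) - 12) = 3 - ((-1 + 2*(-3)) - 12) = 3 - ((-1 - 6) - 12) = 3 - (-7 - 12) = 3 - 1*(-19) = 3 + 19 = 22)
(f - A(5, -7)) - 118*(V(7, 8) - 34) = (22 - (-2 - 7*5)) - 118*(0 - 34) = (22 - (-2 - 35)) - 118*(-34) = (22 - 1*(-37)) + 4012 = (22 + 37) + 4012 = 59 + 4012 = 4071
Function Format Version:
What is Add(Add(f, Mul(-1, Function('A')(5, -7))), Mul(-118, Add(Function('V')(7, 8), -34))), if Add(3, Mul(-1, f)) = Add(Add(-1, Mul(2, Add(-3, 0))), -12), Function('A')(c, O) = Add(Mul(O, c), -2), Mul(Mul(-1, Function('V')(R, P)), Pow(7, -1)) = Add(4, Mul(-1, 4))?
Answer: 4071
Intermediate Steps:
Function('V')(R, P) = 0 (Function('V')(R, P) = Mul(-7, Add(4, Mul(-1, 4))) = Mul(-7, Add(4, -4)) = Mul(-7, 0) = 0)
Function('A')(c, O) = Add(-2, Mul(O, c))
f = 22 (f = Add(3, Mul(-1, Add(Add(-1, Mul(2, Add(-3, 0))), -12))) = Add(3, Mul(-1, Add(Add(-1, Mul(2, -3)), -12))) = Add(3, Mul(-1, Add(Add(-1, -6), -12))) = Add(3, Mul(-1, Add(-7, -12))) = Add(3, Mul(-1, -19)) = Add(3, 19) = 22)
Add(Add(f, Mul(-1, Function('A')(5, -7))), Mul(-118, Add(Function('V')(7, 8), -34))) = Add(Add(22, Mul(-1, Add(-2, Mul(-7, 5)))), Mul(-118, Add(0, -34))) = Add(Add(22, Mul(-1, Add(-2, -35))), Mul(-118, -34)) = Add(Add(22, Mul(-1, -37)), 4012) = Add(Add(22, 37), 4012) = Add(59, 4012) = 4071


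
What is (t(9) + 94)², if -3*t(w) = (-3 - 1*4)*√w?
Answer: 10201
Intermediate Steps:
t(w) = 7*√w/3 (t(w) = -(-3 - 1*4)*√w/3 = -(-3 - 4)*√w/3 = -(-7)*√w/3 = 7*√w/3)
(t(9) + 94)² = (7*√9/3 + 94)² = ((7/3)*3 + 94)² = (7 + 94)² = 101² = 10201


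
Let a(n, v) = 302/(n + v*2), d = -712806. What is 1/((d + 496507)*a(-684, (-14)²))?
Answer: 2/447413 ≈ 4.4701e-6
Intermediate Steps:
a(n, v) = 302/(n + 2*v)
1/((d + 496507)*a(-684, (-14)²)) = 1/((-712806 + 496507)*((302/(-684 + 2*(-14)²)))) = 1/((-216299)*((302/(-684 + 2*196)))) = -1/(216299*(302/(-684 + 392))) = -1/(216299*(302/(-292))) = -1/(216299*(302*(-1/292))) = -1/(216299*(-151/146)) = -1/216299*(-146/151) = 2/447413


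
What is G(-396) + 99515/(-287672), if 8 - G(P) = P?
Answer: 116119973/287672 ≈ 403.65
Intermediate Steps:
G(P) = 8 - P
G(-396) + 99515/(-287672) = (8 - 1*(-396)) + 99515/(-287672) = (8 + 396) + 99515*(-1/287672) = 404 - 99515/287672 = 116119973/287672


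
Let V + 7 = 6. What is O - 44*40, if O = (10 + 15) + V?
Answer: -1736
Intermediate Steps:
V = -1 (V = -7 + 6 = -1)
O = 24 (O = (10 + 15) - 1 = 25 - 1 = 24)
O - 44*40 = 24 - 44*40 = 24 - 1760 = -1736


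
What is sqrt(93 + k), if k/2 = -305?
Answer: I*sqrt(517) ≈ 22.738*I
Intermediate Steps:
k = -610 (k = 2*(-305) = -610)
sqrt(93 + k) = sqrt(93 - 610) = sqrt(-517) = I*sqrt(517)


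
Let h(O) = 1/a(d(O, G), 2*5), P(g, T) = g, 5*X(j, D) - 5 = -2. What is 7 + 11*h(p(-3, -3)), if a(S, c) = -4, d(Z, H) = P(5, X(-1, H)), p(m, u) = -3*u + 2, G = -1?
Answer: 17/4 ≈ 4.2500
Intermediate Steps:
X(j, D) = 3/5 (X(j, D) = 1 + (1/5)*(-2) = 1 - 2/5 = 3/5)
p(m, u) = 2 - 3*u
d(Z, H) = 5
h(O) = -1/4 (h(O) = 1/(-4) = -1/4)
7 + 11*h(p(-3, -3)) = 7 + 11*(-1/4) = 7 - 11/4 = 17/4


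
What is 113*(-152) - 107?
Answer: -17283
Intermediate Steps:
113*(-152) - 107 = -17176 - 107 = -17283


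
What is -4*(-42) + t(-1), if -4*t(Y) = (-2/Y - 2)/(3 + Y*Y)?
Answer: 168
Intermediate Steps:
t(Y) = -(-2 - 2/Y)/(4*(3 + Y²)) (t(Y) = -(-2/Y - 2)/(4*(3 + Y*Y)) = -(-2 - 2/Y)/(4*(3 + Y²)))
-4*(-42) + t(-1) = -4*(-42) + (½)*(1 - 1)/(-1*(3 + (-1)²)) = 168 + (½)*(-1)*0/(3 + 1) = 168 + (½)*(-1)*0/4 = 168 + (½)*(-1)*(¼)*0 = 168 + 0 = 168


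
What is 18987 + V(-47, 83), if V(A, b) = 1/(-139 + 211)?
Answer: 1367065/72 ≈ 18987.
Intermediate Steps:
V(A, b) = 1/72
18987 + V(-47, 83) = 18987 + 1/72 = 1367065/72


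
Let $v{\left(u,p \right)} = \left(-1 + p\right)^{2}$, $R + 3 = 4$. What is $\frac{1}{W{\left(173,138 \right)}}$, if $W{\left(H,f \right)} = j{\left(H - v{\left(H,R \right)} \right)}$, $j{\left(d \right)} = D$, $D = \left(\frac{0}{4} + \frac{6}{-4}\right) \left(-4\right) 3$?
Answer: $\frac{1}{18} \approx 0.055556$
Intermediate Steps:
$R = 1$ ($R = -3 + 4 = 1$)
$D = 18$ ($D = \left(0 \cdot \frac{1}{4} + 6 \left(- \frac{1}{4}\right)\right) \left(-4\right) 3 = \left(0 - \frac{3}{2}\right) \left(-4\right) 3 = \left(- \frac{3}{2}\right) \left(-4\right) 3 = 6 \cdot 3 = 18$)
$j{\left(d \right)} = 18$
$W{\left(H,f \right)} = 18$
$\frac{1}{W{\left(173,138 \right)}} = \frac{1}{18}$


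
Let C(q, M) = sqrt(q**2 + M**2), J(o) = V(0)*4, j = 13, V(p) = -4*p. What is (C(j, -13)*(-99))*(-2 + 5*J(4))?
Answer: 2574*sqrt(2) ≈ 3640.2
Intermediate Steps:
J(o) = 0 (J(o) = -4*0*4 = 0*4 = 0)
C(q, M) = sqrt(M**2 + q**2)
(C(j, -13)*(-99))*(-2 + 5*J(4)) = (sqrt((-13)**2 + 13**2)*(-99))*(-2 + 5*0) = (sqrt(169 + 169)*(-99))*(-2 + 0) = (sqrt(338)*(-99))*(-2) = ((13*sqrt(2))*(-99))*(-2) = -1287*sqrt(2)*(-2) = 2574*sqrt(2)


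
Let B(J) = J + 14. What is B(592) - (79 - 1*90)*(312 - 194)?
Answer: 1904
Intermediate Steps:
B(J) = 14 + J
B(592) - (79 - 1*90)*(312 - 194) = (14 + 592) - (79 - 1*90)*(312 - 194) = 606 - (79 - 90)*118 = 606 - (-11)*118 = 606 - 1*(-1298) = 606 + 1298 = 1904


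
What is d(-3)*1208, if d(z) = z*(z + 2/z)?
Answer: 13288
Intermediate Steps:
d(-3)*1208 = (2 + (-3)²)*1208 = (2 + 9)*1208 = 11*1208 = 13288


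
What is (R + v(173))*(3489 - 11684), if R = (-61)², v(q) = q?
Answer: -31911330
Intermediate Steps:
R = 3721
(R + v(173))*(3489 - 11684) = (3721 + 173)*(3489 - 11684) = 3894*(-8195) = -31911330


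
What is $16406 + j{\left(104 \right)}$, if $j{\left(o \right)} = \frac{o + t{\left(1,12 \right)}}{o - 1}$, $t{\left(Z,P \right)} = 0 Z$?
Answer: $\frac{1689922}{103} \approx 16407.0$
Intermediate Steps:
$t{\left(Z,P \right)} = 0$
$j{\left(o \right)} = \frac{o}{-1 + o}$ ($j{\left(o \right)} = \frac{o + 0}{o - 1} = \frac{o}{-1 + o}$)
$16406 + j{\left(104 \right)} = 16406 + \frac{104}{-1 + 104} = 16406 + \frac{104}{103} = \frac{1689922}{103}$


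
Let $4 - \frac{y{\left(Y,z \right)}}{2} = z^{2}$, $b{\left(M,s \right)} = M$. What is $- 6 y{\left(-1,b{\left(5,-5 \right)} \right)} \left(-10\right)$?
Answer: $-2520$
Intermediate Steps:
$y{\left(Y,z \right)} = 8 - 2 z^{2}$
$- 6 y{\left(-1,b{\left(5,-5 \right)} \right)} \left(-10\right) = - 6 \left(8 - 2 \cdot 5^{2}\right) \left(-10\right) = - 6 \left(8 - 50\right) \left(-10\right) = \left(-6\right) \left(-42\right) \left(-10\right) = 252 \left(-10\right) = -2520$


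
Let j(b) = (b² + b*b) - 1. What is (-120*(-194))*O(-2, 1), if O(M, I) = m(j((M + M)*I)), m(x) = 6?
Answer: 139680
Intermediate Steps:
j(b) = -1 + 2*b² (j(b) = (b² + b²) - 1 = 2*b² - 1 = -1 + 2*b²)
O(M, I) = 6
(-120*(-194))*O(-2, 1) = -120*(-194)*6 = 23280*6 = 139680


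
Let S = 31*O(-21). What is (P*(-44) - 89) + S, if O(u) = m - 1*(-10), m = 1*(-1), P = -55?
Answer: 2610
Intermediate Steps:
m = -1
O(u) = 9 (O(u) = -1 - 1*(-10) = -1 + 10 = 9)
S = 279 (S = 31*9 = 279)
(P*(-44) - 89) + S = (-55*(-44) - 89) + 279 = (2420 - 89) + 279 = 2331 + 279 = 2610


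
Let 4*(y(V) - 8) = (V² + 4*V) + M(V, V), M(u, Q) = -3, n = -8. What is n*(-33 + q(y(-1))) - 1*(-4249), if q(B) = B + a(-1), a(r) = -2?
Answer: 4477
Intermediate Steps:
y(V) = 29/4 + V + V²/4 (y(V) = 8 + ((V² + 4*V) - 3)/4 = 8 + (-3 + V² + 4*V)/4 = 8 + (-¾ + V + V²/4) = 29/4 + V + V²/4)
q(B) = -2 + B (q(B) = B - 2 = -2 + B)
n*(-33 + q(y(-1))) - 1*(-4249) = -8*(-33 + (-2 + (29/4 - 1 + (¼)*(-1)²))) - 1*(-4249) = -8*(-33 + (-2 + (29/4 - 1 + (¼)*1))) + 4249 = -8*(-33 + (-2 + (29/4 - 1 + ¼))) + 4249 = -8*(-33 + (-2 + 13/2)) + 4249 = -8*(-33 + 9/2) + 4249 = -8*(-57/2) + 4249 = 228 + 4249 = 4477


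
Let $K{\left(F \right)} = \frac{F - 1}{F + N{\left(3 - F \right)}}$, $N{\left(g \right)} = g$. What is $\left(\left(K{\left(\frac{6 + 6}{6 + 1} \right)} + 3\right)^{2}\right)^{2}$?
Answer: $\frac{21381376}{194481} \approx 109.94$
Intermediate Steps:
$K{\left(F \right)} = - \frac{1}{3} + \frac{F}{3}$ ($K{\left(F \right)} = \frac{F - 1}{F - \left(-3 + F\right)} = \frac{-1 + F}{3} = \left(-1 + F\right) \frac{1}{3} = - \frac{1}{3} + \frac{F}{3}$)
$\left(\left(K{\left(\frac{6 + 6}{6 + 1} \right)} + 3\right)^{2}\right)^{2} = \left(\left(\left(- \frac{1}{3} + \frac{\left(6 + 6\right) \frac{1}{6 + 1}}{3}\right) + 3\right)^{2}\right)^{2} = \left(\left(\left(- \frac{1}{3} + \frac{12 \cdot \frac{1}{7}}{3}\right) + 3\right)^{2}\right)^{2} = \left(\left(\left(- \frac{1}{3} + \frac{1}{3} \cdot \frac{12}{7}\right) + 3\right)^{2}\right)^{2} = \left(\left(\left(- \frac{1}{3} + \frac{4}{7}\right) + 3\right)^{2}\right)^{2} = \left(\left(\frac{5}{21} + 3\right)^{2}\right)^{2} = \left(\left(\frac{68}{21}\right)^{2}\right)^{2} = \left(\frac{4624}{441}\right)^{2} = \frac{21381376}{194481}$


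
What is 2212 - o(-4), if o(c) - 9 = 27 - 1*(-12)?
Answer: 2164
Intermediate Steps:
o(c) = 48 (o(c) = 9 + (27 - 1*(-12)) = 9 + (27 + 12) = 9 + 39 = 48)
2212 - o(-4) = 2212 - 1*48 = 2212 - 48 = 2164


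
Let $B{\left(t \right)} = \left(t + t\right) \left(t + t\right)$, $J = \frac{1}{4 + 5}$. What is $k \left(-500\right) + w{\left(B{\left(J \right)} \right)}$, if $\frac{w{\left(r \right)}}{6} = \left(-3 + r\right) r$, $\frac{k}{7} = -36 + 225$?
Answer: $- \frac{1446702412}{2187} \approx -6.615 \cdot 10^{5}$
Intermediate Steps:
$J = \frac{1}{9} \approx 0.11111$
$k = 1323$ ($k = 7 \left(-36 + 225\right) = 7 \cdot 189 = 1323$)
$B{\left(t \right)} = 4 t^{2}$ ($B{\left(t \right)} = 2 t 2 t = 4 t^{2}$)
$w{\left(r \right)} = 6 r \left(-3 + r\right)$ ($w{\left(r \right)} = 6 \left(-3 + r\right) r = 6 r \left(-3 + r\right)$)
$k \left(-500\right) + w{\left(B{\left(J \right)} \right)} = 1323 \left(-500\right) + 6 \cdot \frac{4}{81} \left(-3 + \frac{4}{81}\right) = -661500 + 6 \cdot 4 \cdot \frac{1}{81} \left(-3 + 4 \cdot \frac{1}{81}\right) = -661500 + 6 \cdot \frac{4}{81} \left(-3 + \frac{4}{81}\right) = -661500 + 6 \cdot \frac{4}{81} \left(- \frac{239}{81}\right) = -661500 - \frac{1912}{2187} = - \frac{1446702412}{2187}$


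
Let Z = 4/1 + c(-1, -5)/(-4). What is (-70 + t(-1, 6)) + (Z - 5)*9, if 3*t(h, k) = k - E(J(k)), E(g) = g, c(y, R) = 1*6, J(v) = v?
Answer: -185/2 ≈ -92.500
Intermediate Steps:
c(y, R) = 6
Z = 5/2 (Z = 4/1 + 6/(-4) = 4*1 + 6*(-¼) = 4 - 3/2 = 5/2 ≈ 2.5000)
t(h, k) = 0 (t(h, k) = (k - k)/3 = (⅓)*0 = 0)
(-70 + t(-1, 6)) + (Z - 5)*9 = (-70 + 0) + (5/2 - 5)*9 = -70 - 5/2*9 = -70 - 45/2 = -185/2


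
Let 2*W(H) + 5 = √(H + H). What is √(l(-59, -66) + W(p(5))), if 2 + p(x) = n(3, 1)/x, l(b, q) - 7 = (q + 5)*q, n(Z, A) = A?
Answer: √(403050 + 30*I*√10)/10 ≈ 63.486 + 0.0074716*I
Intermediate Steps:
l(b, q) = 7 + q*(5 + q) (l(b, q) = 7 + (q + 5)*q = 7 + (5 + q)*q = 7 + q*(5 + q))
p(x) = -2 + 1/x
W(H) = -5/2 + √2*√H/2 (W(H) = -5/2 + √(H + H)/2 = -5/2 + √(2*H)/2 = -5/2 + (√2*√H)/2 = -5/2 + √2*√H/2)
√(l(-59, -66) + W(p(5))) = √((7 + (-66)² + 5*(-66)) + (-5/2 + √2*√(-2 + 1/5)/2)) = √((7 + 4356 - 330) + (-5/2 + √2*√(-2 + ⅕)/2)) = √(4033 + (-5/2 + √2*√(-9/5)/2)) = √(4033 + (-5/2 + √2*(3*I*√5/5)/2)) = √(4033 + (-5/2 + 3*I*√10/10)) = √(8061/2 + 3*I*√10/10)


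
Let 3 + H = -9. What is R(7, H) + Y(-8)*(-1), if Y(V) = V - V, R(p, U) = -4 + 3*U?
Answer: -40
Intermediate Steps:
H = -12 (H = -3 - 9 = -12)
Y(V) = 0
R(7, H) + Y(-8)*(-1) = (-4 + 3*(-12)) + 0*(-1) = (-4 - 36) + 0 = -40 + 0 = -40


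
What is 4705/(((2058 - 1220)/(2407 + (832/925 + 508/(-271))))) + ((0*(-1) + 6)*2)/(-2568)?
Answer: 30363679603737/2247702455 ≈ 13509.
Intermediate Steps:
4705/(((2058 - 1220)/(2407 + (832/925 + 508/(-271))))) + ((0*(-1) + 6)*2)/(-2568) = 4705/((838/(2407 + (832*(1/925) + 508*(-1/271))))) + ((0 + 6)*2)*(-1/2568) = 4705/((838/(2407 + (832/925 - 508/271)))) + (6*2)*(-1/2568) = 4705/((838/(2407 - 244428/250675))) + 12*(-1/2568) = 4705/((838/(603130297/250675))) - 1/214 = 4705/((838*(250675/603130297))) - 1/214 = 4705/(210065650/603130297) - 1/214 = 4705*(603130297/210065650) - 1/214 = 567545609477/42013130 - 1/214 = 30363679603737/2247702455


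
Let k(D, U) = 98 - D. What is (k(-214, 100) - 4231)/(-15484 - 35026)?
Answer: 3919/50510 ≈ 0.077589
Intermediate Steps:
(k(-214, 100) - 4231)/(-15484 - 35026) = ((98 - 1*(-214)) - 4231)/(-15484 - 35026) = ((98 + 214) - 4231)/(-50510) = (312 - 4231)*(-1/50510) = -3919*(-1/50510) = 3919/50510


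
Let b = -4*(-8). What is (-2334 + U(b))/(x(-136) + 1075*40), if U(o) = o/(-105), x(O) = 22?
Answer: -122551/2258655 ≈ -0.054258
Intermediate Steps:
b = 32
U(o) = -o/105 (U(o) = o*(-1/105) = -o/105)
(-2334 + U(b))/(x(-136) + 1075*40) = (-2334 - 1/105*32)/(22 + 1075*40) = (-2334 - 32/105)/(22 + 43000) = -245102/105/43022 = -245102/105*1/43022 = -122551/2258655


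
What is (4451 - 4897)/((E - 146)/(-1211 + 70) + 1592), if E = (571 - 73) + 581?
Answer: -508886/1815539 ≈ -0.28029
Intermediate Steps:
E = 1079 (E = 498 + 581 = 1079)
(4451 - 4897)/((E - 146)/(-1211 + 70) + 1592) = (4451 - 4897)/((1079 - 146)/(-1211 + 70) + 1592) = -446/(933/(-1141) + 1592) = -446/(933*(-1/1141) + 1592) = -446/(-933/1141 + 1592) = -446/1815539/1141 = -446*1141/1815539 = -508886/1815539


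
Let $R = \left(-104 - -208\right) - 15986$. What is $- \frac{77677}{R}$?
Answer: $\frac{77677}{15882} \approx 4.8909$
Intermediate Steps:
$R = -15882$ ($R = \left(-104 + 208\right) - 15986 = 104 - 15986 = -15882$)
$- \frac{77677}{R} = - \frac{77677}{-15882} = \left(-77677\right) \left(- \frac{1}{15882}\right) = \frac{77677}{15882}$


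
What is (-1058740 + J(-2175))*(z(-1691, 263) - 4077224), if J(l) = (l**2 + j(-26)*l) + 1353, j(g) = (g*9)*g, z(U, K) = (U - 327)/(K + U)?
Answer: 13914451415226637/357 ≈ 3.8976e+13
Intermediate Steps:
z(U, K) = (-327 + U)/(K + U)
j(g) = 9*g**2 (j(g) = (9*g)*g = 9*g**2)
J(l) = 1353 + l**2 + 6084*l (J(l) = (l**2 + (9*(-26)**2)*l) + 1353 = (l**2 + (9*676)*l) + 1353 = (l**2 + 6084*l) + 1353 = 1353 + l**2 + 6084*l)
(-1058740 + J(-2175))*(z(-1691, 263) - 4077224) = (-1058740 + (1353 + (-2175)**2 + 6084*(-2175)))*((-327 - 1691)/(263 - 1691) - 4077224) = (-1058740 + (1353 + 4730625 - 13232700))*(-2018/(-1428) - 4077224) = (-1058740 - 8500722)*(-1/1428*(-2018) - 4077224) = -9559462*(1009/714 - 4077224) = -9559462*(-2911136927/714) = 13914451415226637/357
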